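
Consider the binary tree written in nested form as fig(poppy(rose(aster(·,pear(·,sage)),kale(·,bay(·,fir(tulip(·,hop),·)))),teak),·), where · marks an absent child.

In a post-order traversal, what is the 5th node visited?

tulip

Post-order visits the left subtree, then the right subtree, then the node.
At fig: go left to poppy.
  At poppy: go left to rose.
    At rose: go left to aster.
      At aster: no left child.
      At aster: go right to pear.
        At pear: no left child.
        At pear: go right to sage.
          sage is a leaf — visit sage.
        Visit pear.
      Visit aster.
    At rose: go right to kale.
      At kale: no left child.
      At kale: go right to bay.
        At bay: no left child.
        At bay: go right to fir.
          At fir: go left to tulip.
            At tulip: no left child.
            At tulip: go right to hop.
              hop is a leaf — visit hop.
            Visit tulip.
          At fir: no right child.
          Visit fir.
        Visit bay.
      Visit kale.
    Visit rose.
  At poppy: go right to teak.
    teak is a leaf — visit teak.
  Visit poppy.
At fig: no right child.
Visit fig.
Full post-order sequence: sage, pear, aster, hop, tulip, fir, bay, kale, rose, teak, poppy, fig.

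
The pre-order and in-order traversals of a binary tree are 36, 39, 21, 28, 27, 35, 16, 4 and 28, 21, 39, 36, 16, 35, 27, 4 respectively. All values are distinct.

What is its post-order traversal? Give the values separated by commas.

The first element of pre-order is the root; it splits in-order into left and right subtrees.
Root 36: left subtree has 3 nodes {28, 21, 39}, right has 4 {16, 35, 27, 4}.
  Root 39: left subtree has 2 nodes {28, 21}, right has 0 { }.
    Root 21: left subtree has 1 node {28}, right has 0 { }.
  Root 27: left subtree has 2 nodes {16, 35}, right has 1 {4}.
    Root 35: left subtree has 1 node {16}, right has 0 { }.

28, 21, 39, 16, 35, 4, 27, 36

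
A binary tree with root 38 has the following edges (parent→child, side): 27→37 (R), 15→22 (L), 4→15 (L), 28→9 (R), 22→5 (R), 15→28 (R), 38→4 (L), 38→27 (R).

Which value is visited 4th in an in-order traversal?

In-order visits the left subtree, then the node, then the right subtree.
At 38: go left to 4.
  At 4: go left to 15.
    At 15: go left to 22.
      At 22: no left child.
      Visit 22.
      At 22: go right to 5.
        5 is a leaf — visit 5.
    Visit 15.
    At 15: go right to 28.
      At 28: no left child.
      Visit 28.
      At 28: go right to 9.
        9 is a leaf — visit 9.
  Visit 4.
  At 4: no right child.
Visit 38.
At 38: go right to 27.
  At 27: no left child.
  Visit 27.
  At 27: go right to 37.
    37 is a leaf — visit 37.
Full in-order sequence: 22, 5, 15, 28, 9, 4, 38, 27, 37.

28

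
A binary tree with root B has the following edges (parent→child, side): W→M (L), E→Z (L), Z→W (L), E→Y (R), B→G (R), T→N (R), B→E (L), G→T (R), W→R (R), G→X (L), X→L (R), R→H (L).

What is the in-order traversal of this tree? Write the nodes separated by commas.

In-order visits the left subtree, then the node, then the right subtree.
At B: go left to E.
  At E: go left to Z.
    At Z: go left to W.
      At W: go left to M.
        M is a leaf — visit M.
      Visit W.
      At W: go right to R.
        At R: go left to H.
          H is a leaf — visit H.
        Visit R.
        At R: no right child.
    Visit Z.
    At Z: no right child.
  Visit E.
  At E: go right to Y.
    Y is a leaf — visit Y.
Visit B.
At B: go right to G.
  At G: go left to X.
    At X: no left child.
    Visit X.
    At X: go right to L.
      L is a leaf — visit L.
  Visit G.
  At G: go right to T.
    At T: no left child.
    Visit T.
    At T: go right to N.
      N is a leaf — visit N.

M, W, H, R, Z, E, Y, B, X, L, G, T, N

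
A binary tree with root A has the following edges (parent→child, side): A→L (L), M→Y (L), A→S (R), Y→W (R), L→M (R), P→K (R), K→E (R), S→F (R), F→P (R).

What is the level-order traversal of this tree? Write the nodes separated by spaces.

Level-order visits nodes level by level from the root, left to right within each level.
Level 0: A
Level 1: L, S
Level 2: M, F
Level 3: Y, P
Level 4: W, K
Level 5: E

A L S M F Y P W K E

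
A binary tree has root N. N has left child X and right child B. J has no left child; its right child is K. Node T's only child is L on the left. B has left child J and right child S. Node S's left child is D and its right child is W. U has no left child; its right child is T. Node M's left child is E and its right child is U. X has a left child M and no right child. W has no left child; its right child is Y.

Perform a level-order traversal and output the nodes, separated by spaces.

Level-order visits nodes level by level from the root, left to right within each level.
Level 0: N
Level 1: X, B
Level 2: M, J, S
Level 3: E, U, K, D, W
Level 4: T, Y
Level 5: L

N X B M J S E U K D W T Y L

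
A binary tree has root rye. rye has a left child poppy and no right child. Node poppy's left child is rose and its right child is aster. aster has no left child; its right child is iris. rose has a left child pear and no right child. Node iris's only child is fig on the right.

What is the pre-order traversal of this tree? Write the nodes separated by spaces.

rye poppy rose pear aster iris fig

Pre-order visits the node, then its left subtree, then its right subtree.
Visit rye.
At rye: go left to poppy.
  Visit poppy.
  At poppy: go left to rose.
    Visit rose.
    At rose: go left to pear.
      pear is a leaf — visit pear.
    At rose: no right child.
  At poppy: go right to aster.
    Visit aster.
    At aster: no left child.
    At aster: go right to iris.
      Visit iris.
      At iris: no left child.
      At iris: go right to fig.
        fig is a leaf — visit fig.
At rye: no right child.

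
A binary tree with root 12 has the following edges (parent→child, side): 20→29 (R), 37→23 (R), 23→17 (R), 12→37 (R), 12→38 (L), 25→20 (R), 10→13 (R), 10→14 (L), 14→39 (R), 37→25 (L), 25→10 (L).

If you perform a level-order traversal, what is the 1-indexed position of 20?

Level-order visits nodes level by level from the root, left to right within each level.
Level 0: 12
Level 1: 38, 37
Level 2: 25, 23
Level 3: 10, 20, 17
Level 4: 14, 13, 29
Level 5: 39
Full level-order sequence: 12, 38, 37, 25, 23, 10, 20, 17, 14, 13, 29, 39.

7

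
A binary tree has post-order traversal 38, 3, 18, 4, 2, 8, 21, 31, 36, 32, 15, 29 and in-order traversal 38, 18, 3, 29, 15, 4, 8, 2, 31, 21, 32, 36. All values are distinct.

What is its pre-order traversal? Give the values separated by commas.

The last element of post-order is the root; it splits in-order into left and right subtrees.
Root 29: left subtree has 3 nodes {38, 18, 3}, right has 8 {15, 4, 8, 2, 31, 21, 32, 36}.
  Root 18: left subtree has 1 node {38}, right has 1 {3}.
  Root 15: left subtree has 0 nodes { }, right has 7 {4, 8, 2, 31, 21, 32, 36}.
    Root 32: left subtree has 5 nodes {4, 8, 2, 31, 21}, right has 1 {36}.
      Root 31: left subtree has 3 nodes {4, 8, 2}, right has 1 {21}.
        Root 8: left subtree has 1 node {4}, right has 1 {2}.

29, 18, 38, 3, 15, 32, 31, 8, 4, 2, 21, 36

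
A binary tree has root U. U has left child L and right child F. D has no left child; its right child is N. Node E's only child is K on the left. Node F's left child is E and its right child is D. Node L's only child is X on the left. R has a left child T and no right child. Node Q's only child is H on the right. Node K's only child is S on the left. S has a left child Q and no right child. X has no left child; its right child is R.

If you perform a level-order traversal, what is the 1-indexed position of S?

Level-order visits nodes level by level from the root, left to right within each level.
Level 0: U
Level 1: L, F
Level 2: X, E, D
Level 3: R, K, N
Level 4: T, S
Level 5: Q
Level 6: H
Full level-order sequence: U, L, F, X, E, D, R, K, N, T, S, Q, H.

11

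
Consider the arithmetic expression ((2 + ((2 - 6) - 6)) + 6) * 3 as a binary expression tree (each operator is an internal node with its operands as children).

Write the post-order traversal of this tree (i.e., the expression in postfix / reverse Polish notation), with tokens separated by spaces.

2 2 6 - 6 - + 6 + 3 *

Post-order on an expression tree gives postfix notation: for each operator, emit left operand, right operand, then the operator.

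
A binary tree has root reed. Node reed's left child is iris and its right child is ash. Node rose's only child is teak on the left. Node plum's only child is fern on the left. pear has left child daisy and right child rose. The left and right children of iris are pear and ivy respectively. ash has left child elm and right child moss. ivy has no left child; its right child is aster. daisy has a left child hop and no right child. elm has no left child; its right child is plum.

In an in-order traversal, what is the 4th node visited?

teak

In-order visits the left subtree, then the node, then the right subtree.
At reed: go left to iris.
  At iris: go left to pear.
    At pear: go left to daisy.
      At daisy: go left to hop.
        hop is a leaf — visit hop.
      Visit daisy.
      At daisy: no right child.
    Visit pear.
    At pear: go right to rose.
      At rose: go left to teak.
        teak is a leaf — visit teak.
      Visit rose.
      At rose: no right child.
  Visit iris.
  At iris: go right to ivy.
    At ivy: no left child.
    Visit ivy.
    At ivy: go right to aster.
      aster is a leaf — visit aster.
Visit reed.
At reed: go right to ash.
  At ash: go left to elm.
    At elm: no left child.
    Visit elm.
    At elm: go right to plum.
      At plum: go left to fern.
        fern is a leaf — visit fern.
      Visit plum.
      At plum: no right child.
  Visit ash.
  At ash: go right to moss.
    moss is a leaf — visit moss.
Full in-order sequence: hop, daisy, pear, teak, rose, iris, ivy, aster, reed, elm, fern, plum, ash, moss.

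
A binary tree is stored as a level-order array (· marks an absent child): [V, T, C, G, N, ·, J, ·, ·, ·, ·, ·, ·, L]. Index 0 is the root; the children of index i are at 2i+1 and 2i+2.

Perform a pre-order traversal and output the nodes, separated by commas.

Pre-order visits the node, then its left subtree, then its right subtree.
Visit V.
At V: go left to T.
  Visit T.
  At T: go left to G.
    G is a leaf — visit G.
  At T: go right to N.
    N is a leaf — visit N.
At V: go right to C.
  Visit C.
  At C: no left child.
  At C: go right to J.
    Visit J.
    At J: go left to L.
      L is a leaf — visit L.
    At J: no right child.

V, T, G, N, C, J, L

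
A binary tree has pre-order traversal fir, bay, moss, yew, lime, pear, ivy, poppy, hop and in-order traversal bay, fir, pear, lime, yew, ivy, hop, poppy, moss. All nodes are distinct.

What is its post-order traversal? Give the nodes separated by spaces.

bay pear lime hop poppy ivy yew moss fir

The first element of pre-order is the root; it splits in-order into left and right subtrees.
Root fir: left subtree has 1 node {bay}, right has 7 {pear, lime, yew, ivy, hop, poppy, moss}.
  Root moss: left subtree has 6 nodes {pear, lime, yew, ivy, hop, poppy}, right has 0 { }.
    Root yew: left subtree has 2 nodes {pear, lime}, right has 3 {ivy, hop, poppy}.
      Root lime: left subtree has 1 node {pear}, right has 0 { }.
      Root ivy: left subtree has 0 nodes { }, right has 2 {hop, poppy}.
        Root poppy: left subtree has 1 node {hop}, right has 0 { }.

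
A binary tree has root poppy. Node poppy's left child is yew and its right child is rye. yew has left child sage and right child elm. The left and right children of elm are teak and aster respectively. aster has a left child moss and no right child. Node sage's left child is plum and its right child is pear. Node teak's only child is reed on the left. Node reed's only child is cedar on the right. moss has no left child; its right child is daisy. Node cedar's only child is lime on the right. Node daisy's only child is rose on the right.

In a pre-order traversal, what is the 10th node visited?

Pre-order visits the node, then its left subtree, then its right subtree.
Visit poppy.
At poppy: go left to yew.
  Visit yew.
  At yew: go left to sage.
    Visit sage.
    At sage: go left to plum.
      plum is a leaf — visit plum.
    At sage: go right to pear.
      pear is a leaf — visit pear.
  At yew: go right to elm.
    Visit elm.
    At elm: go left to teak.
      Visit teak.
      At teak: go left to reed.
        Visit reed.
        At reed: no left child.
        At reed: go right to cedar.
          Visit cedar.
          At cedar: no left child.
          At cedar: go right to lime.
            lime is a leaf — visit lime.
      At teak: no right child.
    At elm: go right to aster.
      Visit aster.
      At aster: go left to moss.
        Visit moss.
        At moss: no left child.
        At moss: go right to daisy.
          Visit daisy.
          At daisy: no left child.
          At daisy: go right to rose.
            rose is a leaf — visit rose.
      At aster: no right child.
At poppy: go right to rye.
  rye is a leaf — visit rye.
Full pre-order sequence: poppy, yew, sage, plum, pear, elm, teak, reed, cedar, lime, aster, moss, daisy, rose, rye.

lime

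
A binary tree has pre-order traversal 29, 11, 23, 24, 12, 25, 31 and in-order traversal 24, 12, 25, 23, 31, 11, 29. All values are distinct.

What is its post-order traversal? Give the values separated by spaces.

25 12 24 31 23 11 29

The first element of pre-order is the root; it splits in-order into left and right subtrees.
Root 29: left subtree has 6 nodes {24, 12, 25, 23, 31, 11}, right has 0 { }.
  Root 11: left subtree has 5 nodes {24, 12, 25, 23, 31}, right has 0 { }.
    Root 23: left subtree has 3 nodes {24, 12, 25}, right has 1 {31}.
      Root 24: left subtree has 0 nodes { }, right has 2 {12, 25}.
        Root 12: left subtree has 0 nodes { }, right has 1 {25}.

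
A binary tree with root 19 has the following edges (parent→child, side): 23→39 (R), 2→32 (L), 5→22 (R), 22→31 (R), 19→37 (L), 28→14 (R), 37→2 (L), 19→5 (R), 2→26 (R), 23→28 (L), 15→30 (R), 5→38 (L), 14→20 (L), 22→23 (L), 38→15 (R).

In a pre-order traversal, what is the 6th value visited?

5

Pre-order visits the node, then its left subtree, then its right subtree.
Visit 19.
At 19: go left to 37.
  Visit 37.
  At 37: go left to 2.
    Visit 2.
    At 2: go left to 32.
      32 is a leaf — visit 32.
    At 2: go right to 26.
      26 is a leaf — visit 26.
  At 37: no right child.
At 19: go right to 5.
  Visit 5.
  At 5: go left to 38.
    Visit 38.
    At 38: no left child.
    At 38: go right to 15.
      Visit 15.
      At 15: no left child.
      At 15: go right to 30.
        30 is a leaf — visit 30.
  At 5: go right to 22.
    Visit 22.
    At 22: go left to 23.
      Visit 23.
      At 23: go left to 28.
        Visit 28.
        At 28: no left child.
        At 28: go right to 14.
          Visit 14.
          At 14: go left to 20.
            20 is a leaf — visit 20.
          At 14: no right child.
      At 23: go right to 39.
        39 is a leaf — visit 39.
    At 22: go right to 31.
      31 is a leaf — visit 31.
Full pre-order sequence: 19, 37, 2, 32, 26, 5, 38, 15, 30, 22, 23, 28, 14, 20, 39, 31.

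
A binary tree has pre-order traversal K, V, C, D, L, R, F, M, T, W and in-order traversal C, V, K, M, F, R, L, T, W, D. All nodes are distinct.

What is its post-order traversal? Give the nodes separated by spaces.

The first element of pre-order is the root; it splits in-order into left and right subtrees.
Root K: left subtree has 2 nodes {C, V}, right has 7 {M, F, R, L, T, W, D}.
  Root V: left subtree has 1 node {C}, right has 0 { }.
  Root D: left subtree has 6 nodes {M, F, R, L, T, W}, right has 0 { }.
    Root L: left subtree has 3 nodes {M, F, R}, right has 2 {T, W}.
      Root R: left subtree has 2 nodes {M, F}, right has 0 { }.
        Root F: left subtree has 1 node {M}, right has 0 { }.
      Root T: left subtree has 0 nodes { }, right has 1 {W}.

C V M F R W T L D K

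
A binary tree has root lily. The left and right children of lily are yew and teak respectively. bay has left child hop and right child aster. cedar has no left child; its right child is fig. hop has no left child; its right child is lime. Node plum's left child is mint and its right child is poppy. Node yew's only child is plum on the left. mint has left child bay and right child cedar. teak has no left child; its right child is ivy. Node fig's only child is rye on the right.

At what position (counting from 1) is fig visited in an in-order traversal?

In-order visits the left subtree, then the node, then the right subtree.
At lily: go left to yew.
  At yew: go left to plum.
    At plum: go left to mint.
      At mint: go left to bay.
        At bay: go left to hop.
          At hop: no left child.
          Visit hop.
          At hop: go right to lime.
            lime is a leaf — visit lime.
        Visit bay.
        At bay: go right to aster.
          aster is a leaf — visit aster.
      Visit mint.
      At mint: go right to cedar.
        At cedar: no left child.
        Visit cedar.
        At cedar: go right to fig.
          At fig: no left child.
          Visit fig.
          At fig: go right to rye.
            rye is a leaf — visit rye.
    Visit plum.
    At plum: go right to poppy.
      poppy is a leaf — visit poppy.
  Visit yew.
  At yew: no right child.
Visit lily.
At lily: go right to teak.
  At teak: no left child.
  Visit teak.
  At teak: go right to ivy.
    ivy is a leaf — visit ivy.
Full in-order sequence: hop, lime, bay, aster, mint, cedar, fig, rye, plum, poppy, yew, lily, teak, ivy.

7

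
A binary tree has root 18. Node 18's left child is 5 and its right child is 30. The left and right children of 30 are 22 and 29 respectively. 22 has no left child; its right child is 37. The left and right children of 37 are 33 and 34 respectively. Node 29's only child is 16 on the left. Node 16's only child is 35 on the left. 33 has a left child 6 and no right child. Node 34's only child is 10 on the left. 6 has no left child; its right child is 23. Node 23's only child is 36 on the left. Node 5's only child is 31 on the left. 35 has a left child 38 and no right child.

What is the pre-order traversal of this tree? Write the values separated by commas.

Pre-order visits the node, then its left subtree, then its right subtree.
Visit 18.
At 18: go left to 5.
  Visit 5.
  At 5: go left to 31.
    31 is a leaf — visit 31.
  At 5: no right child.
At 18: go right to 30.
  Visit 30.
  At 30: go left to 22.
    Visit 22.
    At 22: no left child.
    At 22: go right to 37.
      Visit 37.
      At 37: go left to 33.
        Visit 33.
        At 33: go left to 6.
          Visit 6.
          At 6: no left child.
          At 6: go right to 23.
            Visit 23.
            At 23: go left to 36.
              36 is a leaf — visit 36.
            At 23: no right child.
        At 33: no right child.
      At 37: go right to 34.
        Visit 34.
        At 34: go left to 10.
          10 is a leaf — visit 10.
        At 34: no right child.
  At 30: go right to 29.
    Visit 29.
    At 29: go left to 16.
      Visit 16.
      At 16: go left to 35.
        Visit 35.
        At 35: go left to 38.
          38 is a leaf — visit 38.
        At 35: no right child.
      At 16: no right child.
    At 29: no right child.

18, 5, 31, 30, 22, 37, 33, 6, 23, 36, 34, 10, 29, 16, 35, 38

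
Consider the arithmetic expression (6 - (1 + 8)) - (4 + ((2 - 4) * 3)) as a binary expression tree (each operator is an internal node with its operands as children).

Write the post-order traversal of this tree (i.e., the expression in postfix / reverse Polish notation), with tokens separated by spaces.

6 1 8 + - 4 2 4 - 3 * + -

Post-order on an expression tree gives postfix notation: for each operator, emit left operand, right operand, then the operator.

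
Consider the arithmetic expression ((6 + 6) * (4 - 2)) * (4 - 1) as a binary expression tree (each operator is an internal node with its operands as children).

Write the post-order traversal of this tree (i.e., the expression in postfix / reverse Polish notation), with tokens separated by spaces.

6 6 + 4 2 - * 4 1 - *

Post-order on an expression tree gives postfix notation: for each operator, emit left operand, right operand, then the operator.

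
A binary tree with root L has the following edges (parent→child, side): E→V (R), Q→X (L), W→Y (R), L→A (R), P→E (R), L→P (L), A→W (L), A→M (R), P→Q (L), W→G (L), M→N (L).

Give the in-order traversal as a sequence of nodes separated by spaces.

X Q P E V L G W Y A N M

In-order visits the left subtree, then the node, then the right subtree.
At L: go left to P.
  At P: go left to Q.
    At Q: go left to X.
      X is a leaf — visit X.
    Visit Q.
    At Q: no right child.
  Visit P.
  At P: go right to E.
    At E: no left child.
    Visit E.
    At E: go right to V.
      V is a leaf — visit V.
Visit L.
At L: go right to A.
  At A: go left to W.
    At W: go left to G.
      G is a leaf — visit G.
    Visit W.
    At W: go right to Y.
      Y is a leaf — visit Y.
  Visit A.
  At A: go right to M.
    At M: go left to N.
      N is a leaf — visit N.
    Visit M.
    At M: no right child.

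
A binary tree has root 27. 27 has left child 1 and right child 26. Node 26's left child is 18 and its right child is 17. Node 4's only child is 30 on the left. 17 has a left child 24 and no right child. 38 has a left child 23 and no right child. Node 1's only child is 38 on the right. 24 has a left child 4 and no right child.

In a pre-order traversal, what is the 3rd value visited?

38

Pre-order visits the node, then its left subtree, then its right subtree.
Visit 27.
At 27: go left to 1.
  Visit 1.
  At 1: no left child.
  At 1: go right to 38.
    Visit 38.
    At 38: go left to 23.
      23 is a leaf — visit 23.
    At 38: no right child.
At 27: go right to 26.
  Visit 26.
  At 26: go left to 18.
    18 is a leaf — visit 18.
  At 26: go right to 17.
    Visit 17.
    At 17: go left to 24.
      Visit 24.
      At 24: go left to 4.
        Visit 4.
        At 4: go left to 30.
          30 is a leaf — visit 30.
        At 4: no right child.
      At 24: no right child.
    At 17: no right child.
Full pre-order sequence: 27, 1, 38, 23, 26, 18, 17, 24, 4, 30.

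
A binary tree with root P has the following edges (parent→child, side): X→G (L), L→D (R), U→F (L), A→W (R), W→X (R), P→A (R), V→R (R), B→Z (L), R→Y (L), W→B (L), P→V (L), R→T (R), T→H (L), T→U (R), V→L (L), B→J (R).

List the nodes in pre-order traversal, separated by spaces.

P V L D R Y T H U F A W B Z J X G

Pre-order visits the node, then its left subtree, then its right subtree.
Visit P.
At P: go left to V.
  Visit V.
  At V: go left to L.
    Visit L.
    At L: no left child.
    At L: go right to D.
      D is a leaf — visit D.
  At V: go right to R.
    Visit R.
    At R: go left to Y.
      Y is a leaf — visit Y.
    At R: go right to T.
      Visit T.
      At T: go left to H.
        H is a leaf — visit H.
      At T: go right to U.
        Visit U.
        At U: go left to F.
          F is a leaf — visit F.
        At U: no right child.
At P: go right to A.
  Visit A.
  At A: no left child.
  At A: go right to W.
    Visit W.
    At W: go left to B.
      Visit B.
      At B: go left to Z.
        Z is a leaf — visit Z.
      At B: go right to J.
        J is a leaf — visit J.
    At W: go right to X.
      Visit X.
      At X: go left to G.
        G is a leaf — visit G.
      At X: no right child.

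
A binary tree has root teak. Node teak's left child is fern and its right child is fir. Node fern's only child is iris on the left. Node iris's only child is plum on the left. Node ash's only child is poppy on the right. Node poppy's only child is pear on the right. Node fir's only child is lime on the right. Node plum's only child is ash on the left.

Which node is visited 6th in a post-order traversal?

Post-order visits the left subtree, then the right subtree, then the node.
At teak: go left to fern.
  At fern: go left to iris.
    At iris: go left to plum.
      At plum: go left to ash.
        At ash: no left child.
        At ash: go right to poppy.
          At poppy: no left child.
          At poppy: go right to pear.
            pear is a leaf — visit pear.
          Visit poppy.
        Visit ash.
      At plum: no right child.
      Visit plum.
    At iris: no right child.
    Visit iris.
  At fern: no right child.
  Visit fern.
At teak: go right to fir.
  At fir: no left child.
  At fir: go right to lime.
    lime is a leaf — visit lime.
  Visit fir.
Visit teak.
Full post-order sequence: pear, poppy, ash, plum, iris, fern, lime, fir, teak.

fern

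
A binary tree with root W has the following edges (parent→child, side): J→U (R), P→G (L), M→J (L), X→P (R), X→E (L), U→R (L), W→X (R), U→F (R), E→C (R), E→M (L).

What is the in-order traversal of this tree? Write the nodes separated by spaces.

In-order visits the left subtree, then the node, then the right subtree.
At W: no left child.
Visit W.
At W: go right to X.
  At X: go left to E.
    At E: go left to M.
      At M: go left to J.
        At J: no left child.
        Visit J.
        At J: go right to U.
          At U: go left to R.
            R is a leaf — visit R.
          Visit U.
          At U: go right to F.
            F is a leaf — visit F.
      Visit M.
      At M: no right child.
    Visit E.
    At E: go right to C.
      C is a leaf — visit C.
  Visit X.
  At X: go right to P.
    At P: go left to G.
      G is a leaf — visit G.
    Visit P.
    At P: no right child.

W J R U F M E C X G P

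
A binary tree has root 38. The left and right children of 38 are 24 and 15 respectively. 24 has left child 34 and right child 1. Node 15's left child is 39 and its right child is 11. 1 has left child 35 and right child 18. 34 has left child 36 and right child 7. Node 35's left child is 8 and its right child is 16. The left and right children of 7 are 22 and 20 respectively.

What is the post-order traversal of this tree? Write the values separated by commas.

36, 22, 20, 7, 34, 8, 16, 35, 18, 1, 24, 39, 11, 15, 38

Post-order visits the left subtree, then the right subtree, then the node.
At 38: go left to 24.
  At 24: go left to 34.
    At 34: go left to 36.
      36 is a leaf — visit 36.
    At 34: go right to 7.
      At 7: go left to 22.
        22 is a leaf — visit 22.
      At 7: go right to 20.
        20 is a leaf — visit 20.
      Visit 7.
    Visit 34.
  At 24: go right to 1.
    At 1: go left to 35.
      At 35: go left to 8.
        8 is a leaf — visit 8.
      At 35: go right to 16.
        16 is a leaf — visit 16.
      Visit 35.
    At 1: go right to 18.
      18 is a leaf — visit 18.
    Visit 1.
  Visit 24.
At 38: go right to 15.
  At 15: go left to 39.
    39 is a leaf — visit 39.
  At 15: go right to 11.
    11 is a leaf — visit 11.
  Visit 15.
Visit 38.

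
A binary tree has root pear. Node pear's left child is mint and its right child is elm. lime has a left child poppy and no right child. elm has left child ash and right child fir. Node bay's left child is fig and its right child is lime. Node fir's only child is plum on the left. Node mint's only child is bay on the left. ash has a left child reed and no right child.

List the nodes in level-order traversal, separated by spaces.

pear mint elm bay ash fir fig lime reed plum poppy

Level-order visits nodes level by level from the root, left to right within each level.
Level 0: pear
Level 1: mint, elm
Level 2: bay, ash, fir
Level 3: fig, lime, reed, plum
Level 4: poppy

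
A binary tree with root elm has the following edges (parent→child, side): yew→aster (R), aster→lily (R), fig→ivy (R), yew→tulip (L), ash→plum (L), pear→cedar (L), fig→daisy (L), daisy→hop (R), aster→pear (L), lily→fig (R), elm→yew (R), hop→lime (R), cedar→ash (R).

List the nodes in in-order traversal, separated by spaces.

elm tulip yew cedar plum ash pear aster lily daisy hop lime fig ivy

In-order visits the left subtree, then the node, then the right subtree.
At elm: no left child.
Visit elm.
At elm: go right to yew.
  At yew: go left to tulip.
    tulip is a leaf — visit tulip.
  Visit yew.
  At yew: go right to aster.
    At aster: go left to pear.
      At pear: go left to cedar.
        At cedar: no left child.
        Visit cedar.
        At cedar: go right to ash.
          At ash: go left to plum.
            plum is a leaf — visit plum.
          Visit ash.
          At ash: no right child.
      Visit pear.
      At pear: no right child.
    Visit aster.
    At aster: go right to lily.
      At lily: no left child.
      Visit lily.
      At lily: go right to fig.
        At fig: go left to daisy.
          At daisy: no left child.
          Visit daisy.
          At daisy: go right to hop.
            At hop: no left child.
            Visit hop.
            At hop: go right to lime.
              lime is a leaf — visit lime.
        Visit fig.
        At fig: go right to ivy.
          ivy is a leaf — visit ivy.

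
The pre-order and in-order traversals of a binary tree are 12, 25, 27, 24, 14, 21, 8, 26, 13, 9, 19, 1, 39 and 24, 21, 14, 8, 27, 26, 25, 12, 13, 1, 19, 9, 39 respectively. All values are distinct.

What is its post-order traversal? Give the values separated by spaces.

21 8 14 24 26 27 25 1 19 39 9 13 12

The first element of pre-order is the root; it splits in-order into left and right subtrees.
Root 12: left subtree has 7 nodes {24, 21, 14, 8, 27, 26, 25}, right has 5 {13, 1, 19, 9, 39}.
  Root 25: left subtree has 6 nodes {24, 21, 14, 8, 27, 26}, right has 0 { }.
    Root 27: left subtree has 4 nodes {24, 21, 14, 8}, right has 1 {26}.
      Root 24: left subtree has 0 nodes { }, right has 3 {21, 14, 8}.
        Root 14: left subtree has 1 node {21}, right has 1 {8}.
  Root 13: left subtree has 0 nodes { }, right has 4 {1, 19, 9, 39}.
    Root 9: left subtree has 2 nodes {1, 19}, right has 1 {39}.
      Root 19: left subtree has 1 node {1}, right has 0 { }.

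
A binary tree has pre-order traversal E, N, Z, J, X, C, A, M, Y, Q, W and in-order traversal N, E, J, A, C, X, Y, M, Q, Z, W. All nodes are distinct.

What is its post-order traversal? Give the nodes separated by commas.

N, A, C, Y, Q, M, X, J, W, Z, E

The first element of pre-order is the root; it splits in-order into left and right subtrees.
Root E: left subtree has 1 node {N}, right has 9 {J, A, C, X, Y, M, Q, Z, W}.
  Root Z: left subtree has 7 nodes {J, A, C, X, Y, M, Q}, right has 1 {W}.
    Root J: left subtree has 0 nodes { }, right has 6 {A, C, X, Y, M, Q}.
      Root X: left subtree has 2 nodes {A, C}, right has 3 {Y, M, Q}.
        Root C: left subtree has 1 node {A}, right has 0 { }.
        Root M: left subtree has 1 node {Y}, right has 1 {Q}.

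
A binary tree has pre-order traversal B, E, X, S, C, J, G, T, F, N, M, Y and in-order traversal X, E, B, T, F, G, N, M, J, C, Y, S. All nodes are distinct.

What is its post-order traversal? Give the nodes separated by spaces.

The first element of pre-order is the root; it splits in-order into left and right subtrees.
Root B: left subtree has 2 nodes {X, E}, right has 9 {T, F, G, N, M, J, C, Y, S}.
  Root E: left subtree has 1 node {X}, right has 0 { }.
  Root S: left subtree has 8 nodes {T, F, G, N, M, J, C, Y}, right has 0 { }.
    Root C: left subtree has 6 nodes {T, F, G, N, M, J}, right has 1 {Y}.
      Root J: left subtree has 5 nodes {T, F, G, N, M}, right has 0 { }.
        Root G: left subtree has 2 nodes {T, F}, right has 2 {N, M}.
          Root T: left subtree has 0 nodes { }, right has 1 {F}.
          Root N: left subtree has 0 nodes { }, right has 1 {M}.

X E F T M N G J Y C S B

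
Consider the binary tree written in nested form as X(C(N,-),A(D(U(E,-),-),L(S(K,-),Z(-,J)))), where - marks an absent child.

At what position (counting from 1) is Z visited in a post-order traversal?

9

Post-order visits the left subtree, then the right subtree, then the node.
At X: go left to C.
  At C: go left to N.
    N is a leaf — visit N.
  At C: no right child.
  Visit C.
At X: go right to A.
  At A: go left to D.
    At D: go left to U.
      At U: go left to E.
        E is a leaf — visit E.
      At U: no right child.
      Visit U.
    At D: no right child.
    Visit D.
  At A: go right to L.
    At L: go left to S.
      At S: go left to K.
        K is a leaf — visit K.
      At S: no right child.
      Visit S.
    At L: go right to Z.
      At Z: no left child.
      At Z: go right to J.
        J is a leaf — visit J.
      Visit Z.
    Visit L.
  Visit A.
Visit X.
Full post-order sequence: N, C, E, U, D, K, S, J, Z, L, A, X.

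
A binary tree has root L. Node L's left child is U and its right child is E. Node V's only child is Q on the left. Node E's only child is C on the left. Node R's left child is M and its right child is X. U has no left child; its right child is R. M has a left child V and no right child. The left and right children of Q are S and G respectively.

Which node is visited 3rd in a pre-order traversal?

R

Pre-order visits the node, then its left subtree, then its right subtree.
Visit L.
At L: go left to U.
  Visit U.
  At U: no left child.
  At U: go right to R.
    Visit R.
    At R: go left to M.
      Visit M.
      At M: go left to V.
        Visit V.
        At V: go left to Q.
          Visit Q.
          At Q: go left to S.
            S is a leaf — visit S.
          At Q: go right to G.
            G is a leaf — visit G.
        At V: no right child.
      At M: no right child.
    At R: go right to X.
      X is a leaf — visit X.
At L: go right to E.
  Visit E.
  At E: go left to C.
    C is a leaf — visit C.
  At E: no right child.
Full pre-order sequence: L, U, R, M, V, Q, S, G, X, E, C.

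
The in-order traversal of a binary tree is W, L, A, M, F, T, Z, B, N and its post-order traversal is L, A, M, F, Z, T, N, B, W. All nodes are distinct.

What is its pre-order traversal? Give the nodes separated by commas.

The last element of post-order is the root; it splits in-order into left and right subtrees.
Root W: left subtree has 0 nodes { }, right has 8 {L, A, M, F, T, Z, B, N}.
  Root B: left subtree has 6 nodes {L, A, M, F, T, Z}, right has 1 {N}.
    Root T: left subtree has 4 nodes {L, A, M, F}, right has 1 {Z}.
      Root F: left subtree has 3 nodes {L, A, M}, right has 0 { }.
        Root M: left subtree has 2 nodes {L, A}, right has 0 { }.
          Root A: left subtree has 1 node {L}, right has 0 { }.

W, B, T, F, M, A, L, Z, N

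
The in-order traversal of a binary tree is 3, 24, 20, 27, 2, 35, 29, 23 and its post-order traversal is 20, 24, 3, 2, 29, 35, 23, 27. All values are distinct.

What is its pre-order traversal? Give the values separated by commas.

27, 3, 24, 20, 23, 35, 2, 29

The last element of post-order is the root; it splits in-order into left and right subtrees.
Root 27: left subtree has 3 nodes {3, 24, 20}, right has 4 {2, 35, 29, 23}.
  Root 3: left subtree has 0 nodes { }, right has 2 {24, 20}.
    Root 24: left subtree has 0 nodes { }, right has 1 {20}.
  Root 23: left subtree has 3 nodes {2, 35, 29}, right has 0 { }.
    Root 35: left subtree has 1 node {2}, right has 1 {29}.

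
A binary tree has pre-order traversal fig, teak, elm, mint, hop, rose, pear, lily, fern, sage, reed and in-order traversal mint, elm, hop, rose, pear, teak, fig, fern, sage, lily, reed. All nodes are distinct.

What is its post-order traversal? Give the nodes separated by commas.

The first element of pre-order is the root; it splits in-order into left and right subtrees.
Root fig: left subtree has 6 nodes {mint, elm, hop, rose, pear, teak}, right has 4 {fern, sage, lily, reed}.
  Root teak: left subtree has 5 nodes {mint, elm, hop, rose, pear}, right has 0 { }.
    Root elm: left subtree has 1 node {mint}, right has 3 {hop, rose, pear}.
      Root hop: left subtree has 0 nodes { }, right has 2 {rose, pear}.
        Root rose: left subtree has 0 nodes { }, right has 1 {pear}.
  Root lily: left subtree has 2 nodes {fern, sage}, right has 1 {reed}.
    Root fern: left subtree has 0 nodes { }, right has 1 {sage}.

mint, pear, rose, hop, elm, teak, sage, fern, reed, lily, fig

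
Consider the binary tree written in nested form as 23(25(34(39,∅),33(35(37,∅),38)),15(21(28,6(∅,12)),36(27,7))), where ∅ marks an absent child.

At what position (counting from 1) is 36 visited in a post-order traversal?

14

Post-order visits the left subtree, then the right subtree, then the node.
At 23: go left to 25.
  At 25: go left to 34.
    At 34: go left to 39.
      39 is a leaf — visit 39.
    At 34: no right child.
    Visit 34.
  At 25: go right to 33.
    At 33: go left to 35.
      At 35: go left to 37.
        37 is a leaf — visit 37.
      At 35: no right child.
      Visit 35.
    At 33: go right to 38.
      38 is a leaf — visit 38.
    Visit 33.
  Visit 25.
At 23: go right to 15.
  At 15: go left to 21.
    At 21: go left to 28.
      28 is a leaf — visit 28.
    At 21: go right to 6.
      At 6: no left child.
      At 6: go right to 12.
        12 is a leaf — visit 12.
      Visit 6.
    Visit 21.
  At 15: go right to 36.
    At 36: go left to 27.
      27 is a leaf — visit 27.
    At 36: go right to 7.
      7 is a leaf — visit 7.
    Visit 36.
  Visit 15.
Visit 23.
Full post-order sequence: 39, 34, 37, 35, 38, 33, 25, 28, 12, 6, 21, 27, 7, 36, 15, 23.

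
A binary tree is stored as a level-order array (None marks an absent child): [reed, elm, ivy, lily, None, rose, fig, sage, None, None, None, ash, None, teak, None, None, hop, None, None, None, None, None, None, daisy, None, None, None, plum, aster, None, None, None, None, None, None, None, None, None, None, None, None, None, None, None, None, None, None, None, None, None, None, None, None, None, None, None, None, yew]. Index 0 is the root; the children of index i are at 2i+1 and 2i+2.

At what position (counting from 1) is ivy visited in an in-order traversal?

In-order visits the left subtree, then the node, then the right subtree.
At reed: go left to elm.
  At elm: go left to lily.
    At lily: go left to sage.
      At sage: no left child.
      Visit sage.
      At sage: go right to hop.
        hop is a leaf — visit hop.
    Visit lily.
    At lily: no right child.
  Visit elm.
  At elm: no right child.
Visit reed.
At reed: go right to ivy.
  At ivy: go left to rose.
    At rose: go left to ash.
      At ash: go left to daisy.
        daisy is a leaf — visit daisy.
      Visit ash.
      At ash: no right child.
    Visit rose.
    At rose: no right child.
  Visit ivy.
  At ivy: go right to fig.
    At fig: go left to teak.
      At teak: go left to plum.
        plum is a leaf — visit plum.
      Visit teak.
      At teak: go right to aster.
        At aster: go left to yew.
          yew is a leaf — visit yew.
        Visit aster.
        At aster: no right child.
    Visit fig.
    At fig: no right child.
Full in-order sequence: sage, hop, lily, elm, reed, daisy, ash, rose, ivy, plum, teak, yew, aster, fig.

9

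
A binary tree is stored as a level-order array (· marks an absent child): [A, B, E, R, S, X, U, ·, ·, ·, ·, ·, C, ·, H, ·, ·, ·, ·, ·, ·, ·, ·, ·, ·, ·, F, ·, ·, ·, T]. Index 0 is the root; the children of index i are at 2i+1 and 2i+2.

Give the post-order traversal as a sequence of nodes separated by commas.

R, S, B, F, C, X, T, H, U, E, A

Post-order visits the left subtree, then the right subtree, then the node.
At A: go left to B.
  At B: go left to R.
    R is a leaf — visit R.
  At B: go right to S.
    S is a leaf — visit S.
  Visit B.
At A: go right to E.
  At E: go left to X.
    At X: no left child.
    At X: go right to C.
      At C: no left child.
      At C: go right to F.
        F is a leaf — visit F.
      Visit C.
    Visit X.
  At E: go right to U.
    At U: no left child.
    At U: go right to H.
      At H: no left child.
      At H: go right to T.
        T is a leaf — visit T.
      Visit H.
    Visit U.
  Visit E.
Visit A.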